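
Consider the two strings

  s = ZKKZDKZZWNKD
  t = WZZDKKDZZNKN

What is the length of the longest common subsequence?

8

Pick Z (s #1, t #3), K (s #2, t #5), K (s #3, t #6), D (s #5, t #7), Z (s #7, t #8), Z (s #8, t #9), N (s #10, t #10), K (s #11, t #11); all 8 characters appear in both, in order. Since dp[12][12] = 8, nothing longer is possible.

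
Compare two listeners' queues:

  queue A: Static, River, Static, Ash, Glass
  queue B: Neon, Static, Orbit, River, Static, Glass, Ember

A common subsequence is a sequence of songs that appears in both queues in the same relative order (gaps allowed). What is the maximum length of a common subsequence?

4

Match Static [1,2], River [2,4], Static [3,5], Glass [5,6] — 4 songs in the same relative order in both. Since dp[5][7] = 4, nothing longer is possible.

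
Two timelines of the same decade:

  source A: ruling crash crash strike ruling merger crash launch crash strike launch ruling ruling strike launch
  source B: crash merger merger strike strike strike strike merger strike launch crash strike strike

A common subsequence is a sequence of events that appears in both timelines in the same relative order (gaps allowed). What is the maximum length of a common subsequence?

One common subsequence of length 7: crash (source A #2, source B #1); then strike (source A #4, source B #7); then merger (source A #6, source B #8); then launch (source A #8, source B #10); then crash (source A #9, source B #11); then strike (source A #10, source B #12); then strike (source A #14, source B #13). dp[15][13] = 7 confirms this is the maximum.

7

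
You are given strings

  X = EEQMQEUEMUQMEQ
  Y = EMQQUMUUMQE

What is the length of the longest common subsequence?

Pick E at X[1]=Y[1]; then Q at X[3]=Y[3]; then Q at X[5]=Y[4]; then U at X[7]=Y[5]; then M at X[9]=Y[6]; then U at X[10]=Y[8]; then Q at X[11]=Y[10]; then E at X[13]=Y[11]; all 8 characters appear in both, in order. Since dp[14][11] = 8, nothing longer is possible.

8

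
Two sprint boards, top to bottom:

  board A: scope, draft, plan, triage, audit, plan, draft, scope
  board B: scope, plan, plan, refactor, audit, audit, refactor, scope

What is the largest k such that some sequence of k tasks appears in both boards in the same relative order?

4

Match scope at board A[1]=board B[1], then plan at board A[3]=board B[3], then audit at board A[5]=board B[6], then scope at board A[8]=board B[8] — 4 tasks in the same relative order in both. Since dp[8][8] = 4, nothing longer is possible.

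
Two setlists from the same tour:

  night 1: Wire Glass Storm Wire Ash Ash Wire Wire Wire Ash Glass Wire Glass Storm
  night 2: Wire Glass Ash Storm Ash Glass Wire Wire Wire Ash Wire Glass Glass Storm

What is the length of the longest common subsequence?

Taking Wire (night 1 #1, night 2 #1), then Glass (night 1 #2, night 2 #2), then Storm (night 1 #3, night 2 #4), then Ash (night 1 #5, night 2 #5), then Wire (night 1 #7, night 2 #7), then Wire (night 1 #8, night 2 #8), then Wire (night 1 #9, night 2 #9), then Ash (night 1 #10, night 2 #10), then Glass (night 1 #11, night 2 #12), then Glass (night 1 #13, night 2 #13), then Storm (night 1 #14, night 2 #14) gives a common subsequence of length 11. The LCS DP gives dp[14][14] = 11, so this is optimal.

11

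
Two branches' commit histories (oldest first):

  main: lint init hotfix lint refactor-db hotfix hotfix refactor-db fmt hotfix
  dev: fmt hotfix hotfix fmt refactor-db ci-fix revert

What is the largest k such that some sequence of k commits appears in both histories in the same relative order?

One common subsequence of length 3: hotfix at main[3]=dev[2], then hotfix at main[6]=dev[3], then refactor-db at main[8]=dev[5]. The LCS DP gives dp[10][7] = 3, so this is optimal.

3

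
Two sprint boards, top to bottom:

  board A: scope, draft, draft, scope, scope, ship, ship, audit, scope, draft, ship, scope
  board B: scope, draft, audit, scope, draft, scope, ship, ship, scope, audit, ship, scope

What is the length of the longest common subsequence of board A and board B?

9

Pick scope [1,1] → draft [2,2] → draft [3,5] → scope [5,6] → ship [6,7] → ship [7,8] → audit [8,10] → ship [11,11] → scope [12,12]; all 9 tasks appear in both, in order, and the DP table's final entry dp[12][12] is also 9, so no common subsequence is longer.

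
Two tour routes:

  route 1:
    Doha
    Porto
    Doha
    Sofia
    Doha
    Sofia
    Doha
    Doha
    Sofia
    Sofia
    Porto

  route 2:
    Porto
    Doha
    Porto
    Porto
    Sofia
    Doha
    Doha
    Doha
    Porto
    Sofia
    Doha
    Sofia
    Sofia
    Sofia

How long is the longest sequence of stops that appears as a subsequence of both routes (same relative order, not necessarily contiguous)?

8

One common subsequence of length 8: Doha (route 1 #1, route 2 #2) → Porto (route 1 #2, route 2 #4) → Doha (route 1 #3, route 2 #8) → Sofia (route 1 #4, route 2 #10) → Doha (route 1 #5, route 2 #11) → Sofia (route 1 #6, route 2 #12) → Sofia (route 1 #9, route 2 #13) → Sofia (route 1 #10, route 2 #14). Since dp[11][14] = 8, nothing longer is possible.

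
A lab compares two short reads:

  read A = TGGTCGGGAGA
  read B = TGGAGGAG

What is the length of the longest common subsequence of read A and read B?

7

Match T [1,1], then G [2,2], then G [3,3], then G [7,5], then G [8,6], then A [9,7], then G [10,8] — 7 bases in the same relative order in both. The LCS DP gives dp[11][8] = 7, so this is optimal.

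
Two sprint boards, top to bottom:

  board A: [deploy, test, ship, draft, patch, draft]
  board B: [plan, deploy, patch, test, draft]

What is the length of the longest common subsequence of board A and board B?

3

Taking deploy at board A[1]=board B[2]; then test at board A[2]=board B[4]; then draft at board A[6]=board B[5] gives a common subsequence of length 3. dp[6][5] = 3 confirms this is the maximum.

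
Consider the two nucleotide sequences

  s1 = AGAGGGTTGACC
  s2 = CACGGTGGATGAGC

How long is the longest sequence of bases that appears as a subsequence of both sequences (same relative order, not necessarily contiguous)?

9

Taking A at s1[1]=s2[2]; then G at s1[2]=s2[4]; then G at s1[4]=s2[5]; then G at s1[5]=s2[7]; then G at s1[6]=s2[8]; then T at s1[8]=s2[10]; then G at s1[9]=s2[11]; then A at s1[10]=s2[12]; then C at s1[12]=s2[14] gives a common subsequence of length 9. Since dp[12][14] = 9, nothing longer is possible.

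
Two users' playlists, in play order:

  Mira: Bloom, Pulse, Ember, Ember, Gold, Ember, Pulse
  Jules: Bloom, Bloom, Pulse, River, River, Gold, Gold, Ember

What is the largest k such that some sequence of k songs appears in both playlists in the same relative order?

4

Taking Bloom (Mira #1, Jules #2), Pulse (Mira #2, Jules #3), Gold (Mira #5, Jules #7), Ember (Mira #6, Jules #8) gives a common subsequence of length 4. Since dp[7][8] = 4, nothing longer is possible.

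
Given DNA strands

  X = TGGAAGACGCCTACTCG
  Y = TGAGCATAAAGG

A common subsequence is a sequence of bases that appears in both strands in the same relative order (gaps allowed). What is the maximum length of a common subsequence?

One common subsequence of length 8: T [1,1], then G [2,2], then G [3,4], then A [4,8], then A [5,9], then A [7,10], then G [9,11], then G [17,12]. The LCS DP gives dp[17][12] = 8, so this is optimal.

8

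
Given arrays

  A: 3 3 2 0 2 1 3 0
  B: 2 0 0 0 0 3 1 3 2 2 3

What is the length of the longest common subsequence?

Match 3 [1,6], 3 [2,8], 2 [3,9], 2 [5,10], 3 [7,11] — 5 values in the same relative order in both, and the DP table's final entry dp[8][11] is also 5, so no common subsequence is longer.

5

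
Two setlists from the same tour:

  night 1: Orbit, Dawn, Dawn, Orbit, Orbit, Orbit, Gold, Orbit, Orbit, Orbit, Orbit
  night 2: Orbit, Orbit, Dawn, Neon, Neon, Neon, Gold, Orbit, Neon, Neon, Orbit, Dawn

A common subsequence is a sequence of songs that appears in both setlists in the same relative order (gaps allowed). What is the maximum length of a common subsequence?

5

Pick Orbit (night 1 #1, night 2 #2), Dawn (night 1 #2, night 2 #3), Gold (night 1 #7, night 2 #7), Orbit (night 1 #8, night 2 #8), Orbit (night 1 #9, night 2 #11); all 5 songs appear in both, in order. dp[11][12] = 5 confirms this is the maximum.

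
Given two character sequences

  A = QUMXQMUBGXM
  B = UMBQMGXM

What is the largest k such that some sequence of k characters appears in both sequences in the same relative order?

7

Let dp[i][j] be the LCS length of the first i characters of A and the first j characters of B. dp[i][j] = dp[i-1][j-1]+1 when the i-th and j-th characters match, else max(dp[i-1][j], dp[i][j-1]).
    ·  U  M  B  Q  M  G  X  M
 ·  0  0  0  0  0  0  0  0  0
 Q  0  0  0  0  1  1  1  1  1
 U  0  1  1  1  1  1  1  1  1
 M  0  1  2  2  2  2  2  2  2
 X  0  1  2  2  2  2  2  3  3
 Q  0  1  2  2  3  3  3  3  3
 M  0  1  2  2  3  4  4  4  4
 U  0  1  2  2  3  4  4  4  4
 B  0  1  2  3  3  4  4  4  4
 G  0  1  2  3  3  4  5  5  5
 X  0  1  2  3  3  4  5  6  6
 M  0  1  2  3  3  4  5  6  7
dp[11][8] = 7. One LCS (by backtracking along matches): UMQMGXM.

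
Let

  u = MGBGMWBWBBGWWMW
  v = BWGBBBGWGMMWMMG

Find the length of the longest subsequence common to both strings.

9

Taking B [3,1], G [4,3], B [7,4], B [9,5], B [10,6], G [11,7], W [12,8], W [13,12], M [14,14] gives a common subsequence of length 9. The LCS DP gives dp[15][15] = 9, so this is optimal.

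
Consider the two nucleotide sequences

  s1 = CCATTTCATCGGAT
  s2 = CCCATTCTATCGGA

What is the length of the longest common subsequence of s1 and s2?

12

One common subsequence of length 12: C (s1 #1, s2 #2), C (s1 #2, s2 #3), A (s1 #3, s2 #4), T (s1 #4, s2 #5), T (s1 #5, s2 #6), T (s1 #6, s2 #8), A (s1 #8, s2 #9), T (s1 #9, s2 #10), C (s1 #10, s2 #11), G (s1 #11, s2 #12), G (s1 #12, s2 #13), A (s1 #13, s2 #14). dp[14][14] = 12 confirms this is the maximum.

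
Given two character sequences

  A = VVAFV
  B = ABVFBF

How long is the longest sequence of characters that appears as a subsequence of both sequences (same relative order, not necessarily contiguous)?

2

Let dp[i][j] be the LCS length of the first i characters of A and the first j characters of B. dp[i][j] = dp[i-1][j-1]+1 when the i-th and j-th characters match, else max(dp[i-1][j], dp[i][j-1]).
    ·  A  B  V  F  B  F
 ·  0  0  0  0  0  0  0
 V  0  0  0  1  1  1  1
 V  0  0  0  1  1  1  1
 A  0  1  1  1  1  1  1
 F  0  1  1  1  2  2  2
 V  0  1  1  2  2  2  2
dp[5][6] = 2. One LCS (by backtracking along matches): VF.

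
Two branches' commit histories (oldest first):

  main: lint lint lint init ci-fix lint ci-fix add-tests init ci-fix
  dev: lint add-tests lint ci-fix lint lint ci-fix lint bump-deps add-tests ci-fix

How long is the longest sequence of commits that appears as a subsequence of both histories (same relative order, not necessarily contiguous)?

7

Taking lint [1,3] → lint [2,5] → lint [3,6] → ci-fix [5,7] → lint [6,8] → add-tests [8,10] → ci-fix [10,11] gives a common subsequence of length 7. Since dp[10][11] = 7, nothing longer is possible.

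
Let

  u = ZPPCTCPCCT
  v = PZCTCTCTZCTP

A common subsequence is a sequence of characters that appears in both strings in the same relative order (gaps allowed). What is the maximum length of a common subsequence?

7

Pick Z at u[1]=v[2]; then C at u[4]=v[3]; then T at u[5]=v[4]; then C at u[6]=v[5]; then C at u[8]=v[7]; then C at u[9]=v[10]; then T at u[10]=v[11]; all 7 characters appear in both, in order. Since dp[10][12] = 7, nothing longer is possible.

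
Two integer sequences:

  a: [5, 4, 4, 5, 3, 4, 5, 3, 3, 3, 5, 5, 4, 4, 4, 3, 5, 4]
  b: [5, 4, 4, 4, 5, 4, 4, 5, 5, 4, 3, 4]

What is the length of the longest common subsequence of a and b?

Pick 5 [1,1] → 4 [2,3] → 4 [3,4] → 5 [4,5] → 4 [6,7] → 5 [11,8] → 5 [12,9] → 4 [15,10] → 3 [16,11] → 4 [18,12]; all 10 values appear in both, in order. dp[18][12] = 10 confirms this is the maximum.

10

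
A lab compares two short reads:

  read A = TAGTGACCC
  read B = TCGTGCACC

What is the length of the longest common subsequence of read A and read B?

Taking T at read A[1]=read B[1] → G at read A[3]=read B[3] → T at read A[4]=read B[4] → G at read A[5]=read B[5] → A at read A[6]=read B[7] → C at read A[8]=read B[8] → C at read A[9]=read B[9] gives a common subsequence of length 7. dp[9][9] = 7 confirms this is the maximum.

7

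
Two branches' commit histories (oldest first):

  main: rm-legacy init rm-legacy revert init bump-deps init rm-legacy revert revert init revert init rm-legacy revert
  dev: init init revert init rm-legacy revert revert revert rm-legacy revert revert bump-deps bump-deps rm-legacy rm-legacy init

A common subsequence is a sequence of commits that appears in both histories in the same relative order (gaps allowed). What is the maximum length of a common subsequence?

9

Pick init [2,2], then revert [4,3], then init [7,4], then rm-legacy [8,5], then revert [9,6], then revert [10,7], then revert [12,8], then rm-legacy [14,9], then revert [15,11]; all 9 commits appear in both, in order, and the DP table's final entry dp[15][16] is also 9, so no common subsequence is longer.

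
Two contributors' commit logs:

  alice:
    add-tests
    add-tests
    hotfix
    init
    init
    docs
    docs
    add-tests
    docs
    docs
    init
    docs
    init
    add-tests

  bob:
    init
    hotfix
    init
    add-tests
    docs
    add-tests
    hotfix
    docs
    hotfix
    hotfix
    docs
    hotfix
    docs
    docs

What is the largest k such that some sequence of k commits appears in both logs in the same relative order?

7

Pick add-tests at alice[1]=bob[4], then add-tests at alice[2]=bob[6], then hotfix at alice[3]=bob[7], then docs at alice[6]=bob[8], then docs at alice[7]=bob[11], then docs at alice[10]=bob[13], then docs at alice[12]=bob[14]; all 7 commits appear in both, in order, and the DP table's final entry dp[14][14] is also 7, so no common subsequence is longer.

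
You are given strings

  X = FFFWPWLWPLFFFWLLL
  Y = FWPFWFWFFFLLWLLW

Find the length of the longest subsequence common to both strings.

Match F (X #3, Y #1) → W (X #4, Y #2) → P (X #5, Y #3) → W (X #6, Y #5) → W (X #8, Y #7) → F (X #11, Y #8) → F (X #12, Y #9) → F (X #13, Y #10) → W (X #14, Y #13) → L (X #15, Y #14) → L (X #16, Y #15) — 11 characters in the same relative order in both, and the DP table's final entry dp[17][16] is also 11, so no common subsequence is longer.

11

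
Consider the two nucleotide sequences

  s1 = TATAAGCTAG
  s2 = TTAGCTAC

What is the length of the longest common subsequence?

Let dp[i][j] be the LCS length of the first i bases of s1 and the first j bases of s2. dp[i][j] = dp[i-1][j-1]+1 when the i-th and j-th bases match, else max(dp[i-1][j], dp[i][j-1]).
    ·  T  T  A  G  C  T  A  C
 ·  0  0  0  0  0  0  0  0  0
 T  0  1  1  1  1  1  1  1  1
 A  0  1  1  2  2  2  2  2  2
 T  0  1  2  2  2  2  3  3  3
 A  0  1  2  3  3  3  3  4  4
 A  0  1  2  3  3  3  3  4  4
 G  0  1  2  3  4  4  4  4  4
 C  0  1  2  3  4  5  5  5  5
 T  0  1  2  3  4  5  6  6  6
 A  0  1  2  3  4  5  6  7  7
 G  0  1  2  3  4  5  6  7  7
dp[10][8] = 7. One LCS (by backtracking along matches): TTAGCTA.

7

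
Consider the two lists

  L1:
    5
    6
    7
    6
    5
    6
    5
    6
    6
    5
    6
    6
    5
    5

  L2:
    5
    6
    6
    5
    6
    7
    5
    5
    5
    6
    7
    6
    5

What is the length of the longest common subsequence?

10

Taking 5 (L1 #1, L2 #1); then 6 (L1 #2, L2 #2); then 6 (L1 #4, L2 #3); then 5 (L1 #5, L2 #4); then 6 (L1 #6, L2 #5); then 5 (L1 #7, L2 #8); then 5 (L1 #10, L2 #9); then 6 (L1 #11, L2 #10); then 6 (L1 #12, L2 #12); then 5 (L1 #14, L2 #13) gives a common subsequence of length 10. The LCS DP gives dp[14][13] = 10, so this is optimal.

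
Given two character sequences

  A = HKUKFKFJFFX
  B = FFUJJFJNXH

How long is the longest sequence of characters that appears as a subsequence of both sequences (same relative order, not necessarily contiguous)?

Let dp[i][j] be the LCS length of the first i characters of A and the first j characters of B. dp[i][j] = dp[i-1][j-1]+1 when the i-th and j-th characters match, else max(dp[i-1][j], dp[i][j-1]).
    ·  F  F  U  J  J  F  J  N  X  H
 ·  0  0  0  0  0  0  0  0  0  0  0
 H  0  0  0  0  0  0  0  0  0  0  1
 K  0  0  0  0  0  0  0  0  0  0  1
 U  0  0  0  1  1  1  1  1  1  1  1
 K  0  0  0  1  1  1  1  1  1  1  1
 F  0  1  1  1  1  1  2  2  2  2  2
 K  0  1  1  1  1  1  2  2  2  2  2
 F  0  1  2  2  2  2  2  2  2  2  2
 J  0  1  2  2  3  3  3  3  3  3  3
 F  0  1  2  2  3  3  4  4  4  4  4
 F  0  1  2  2  3  3  4  4  4  4  4
 X  0  1  2  2  3  3  4  4  4  5  5
dp[11][10] = 5. One LCS (by backtracking along matches): FFJFX.

5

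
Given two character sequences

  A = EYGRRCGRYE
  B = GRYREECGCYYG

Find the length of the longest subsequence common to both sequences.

Match G at A[3]=B[1], then R at A[4]=B[2], then R at A[5]=B[4], then C at A[6]=B[7], then G at A[7]=B[8], then Y at A[9]=B[11] — 6 characters in the same relative order in both, and the DP table's final entry dp[10][12] is also 6, so no common subsequence is longer.

6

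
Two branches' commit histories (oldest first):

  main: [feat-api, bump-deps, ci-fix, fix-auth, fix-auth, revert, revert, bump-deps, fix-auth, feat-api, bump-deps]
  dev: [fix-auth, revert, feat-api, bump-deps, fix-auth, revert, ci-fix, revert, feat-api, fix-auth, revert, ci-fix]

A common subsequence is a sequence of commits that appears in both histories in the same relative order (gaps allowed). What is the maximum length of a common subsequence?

Pick feat-api (main #1, dev #3), then bump-deps (main #2, dev #4), then fix-auth (main #5, dev #5), then revert (main #6, dev #6), then revert (main #7, dev #8), then fix-auth (main #9, dev #10); all 6 commits appear in both, in order. The LCS DP gives dp[11][12] = 6, so this is optimal.

6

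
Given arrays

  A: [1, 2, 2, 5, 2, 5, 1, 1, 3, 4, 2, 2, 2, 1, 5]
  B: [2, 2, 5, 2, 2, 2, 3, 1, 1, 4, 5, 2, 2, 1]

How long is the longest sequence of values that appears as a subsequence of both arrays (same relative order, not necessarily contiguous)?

Taking 2 at A[2]=B[1]; then 2 at A[3]=B[2]; then 5 at A[4]=B[3]; then 2 at A[5]=B[6]; then 1 at A[7]=B[8]; then 1 at A[8]=B[9]; then 4 at A[10]=B[10]; then 2 at A[12]=B[12]; then 2 at A[13]=B[13]; then 1 at A[14]=B[14] gives a common subsequence of length 10. Since dp[15][14] = 10, nothing longer is possible.

10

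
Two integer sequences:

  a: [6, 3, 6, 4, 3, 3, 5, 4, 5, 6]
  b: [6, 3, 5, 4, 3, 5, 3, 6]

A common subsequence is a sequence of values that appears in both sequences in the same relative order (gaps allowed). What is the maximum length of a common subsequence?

Let dp[i][j] be the LCS length of the first i values of a and the first j values of b. dp[i][j] = dp[i-1][j-1]+1 when the i-th and j-th values match, else max(dp[i-1][j], dp[i][j-1]).
    ·  6  3  5  4  3  5  3  6
 ·  0  0  0  0  0  0  0  0  0
 6  0  1  1  1  1  1  1  1  1
 3  0  1  2  2  2  2  2  2  2
 6  0  1  2  2  2  2  2  2  3
 4  0  1  2  2  3  3  3  3  3
 3  0  1  2  2  3  4  4  4  4
 3  0  1  2  2  3  4  4  5  5
 5  0  1  2  3  3  4  5  5  5
 4  0  1  2  3  4  4  5  5  5
 5  0  1  2  3  4  4  5  5  5
 6  0  1  2  3  4  4  5  5  6
dp[10][8] = 6. One LCS (by backtracking along matches): 6, 3, 4, 3, 3, 6.

6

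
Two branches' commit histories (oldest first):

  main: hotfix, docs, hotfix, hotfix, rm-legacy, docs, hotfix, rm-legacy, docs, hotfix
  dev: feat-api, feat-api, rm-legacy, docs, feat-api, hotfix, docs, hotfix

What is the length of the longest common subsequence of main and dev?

5

Match rm-legacy at main[5]=dev[3], then docs at main[6]=dev[4], then hotfix at main[7]=dev[6], then docs at main[9]=dev[7], then hotfix at main[10]=dev[8] — 5 commits in the same relative order in both. Since dp[10][8] = 5, nothing longer is possible.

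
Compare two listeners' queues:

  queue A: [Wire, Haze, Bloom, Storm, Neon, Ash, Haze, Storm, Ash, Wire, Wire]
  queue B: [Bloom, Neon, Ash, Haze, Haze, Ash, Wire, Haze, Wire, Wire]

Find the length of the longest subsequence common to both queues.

Pick Bloom at queue A[3]=queue B[1]; then Neon at queue A[5]=queue B[2]; then Ash at queue A[6]=queue B[3]; then Haze at queue A[7]=queue B[5]; then Ash at queue A[9]=queue B[6]; then Wire at queue A[10]=queue B[9]; then Wire at queue A[11]=queue B[10]; all 7 songs appear in both, in order. dp[11][10] = 7 confirms this is the maximum.

7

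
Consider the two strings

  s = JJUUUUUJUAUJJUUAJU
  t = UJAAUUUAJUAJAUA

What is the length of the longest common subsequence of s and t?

Taking J [1,2] → U [3,5] → U [4,6] → U [5,7] → J [8,9] → U [9,10] → A [10,11] → J [12,12] → U [15,14] → A [16,15] gives a common subsequence of length 10. The LCS DP gives dp[18][15] = 10, so this is optimal.

10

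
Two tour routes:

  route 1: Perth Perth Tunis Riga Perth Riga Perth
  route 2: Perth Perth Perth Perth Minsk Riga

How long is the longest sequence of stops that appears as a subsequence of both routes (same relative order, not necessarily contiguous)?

4

Pick Perth at route 1[1]=route 2[2]; then Perth at route 1[2]=route 2[3]; then Perth at route 1[5]=route 2[4]; then Riga at route 1[6]=route 2[6]; all 4 stops appear in both, in order. Since dp[7][6] = 4, nothing longer is possible.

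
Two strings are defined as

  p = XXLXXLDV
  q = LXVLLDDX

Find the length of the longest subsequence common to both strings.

4

Let dp[i][j] be the LCS length of the first i characters of p and the first j characters of q. dp[i][j] = dp[i-1][j-1]+1 when the i-th and j-th characters match, else max(dp[i-1][j], dp[i][j-1]).
    ·  L  X  V  L  L  D  D  X
 ·  0  0  0  0  0  0  0  0  0
 X  0  0  1  1  1  1  1  1  1
 X  0  0  1  1  1  1  1  1  2
 L  0  1  1  1  2  2  2  2  2
 X  0  1  2  2  2  2  2  2  3
 X  0  1  2  2  2  2  2  2  3
 L  0  1  2  2  3  3  3  3  3
 D  0  1  2  2  3  3  4  4  4
 V  0  1  2  3  3  3  4  4  4
dp[8][8] = 4. One LCS (by backtracking along matches): XLLD.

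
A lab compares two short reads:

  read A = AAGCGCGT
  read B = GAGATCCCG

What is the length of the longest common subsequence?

Match A [1,2] → A [2,4] → C [4,7] → C [6,8] → G [7,9] — 5 bases in the same relative order in both. The LCS DP gives dp[8][9] = 5, so this is optimal.

5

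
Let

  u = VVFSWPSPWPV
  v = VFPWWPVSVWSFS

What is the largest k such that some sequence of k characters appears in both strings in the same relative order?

6

Let dp[i][j] be the LCS length of the first i characters of u and the first j characters of v. dp[i][j] = dp[i-1][j-1]+1 when the i-th and j-th characters match, else max(dp[i-1][j], dp[i][j-1]).
    ·  V  F  P  W  W  P  V  S  V  W  S  F  S
 ·  0  0  0  0  0  0  0  0  0  0  0  0  0  0
 V  0  1  1  1  1  1  1  1  1  1  1  1  1  1
 V  0  1  1  1  1  1  1  2  2  2  2  2  2  2
 F  0  1  2  2  2  2  2  2  2  2  2  2  3  3
 S  0  1  2  2  2  2  2  2  3  3  3  3  3  4
 W  0  1  2  2  3  3  3  3  3  3  4  4  4  4
 P  0  1  2  3  3  3  4  4  4  4  4  4  4  4
 S  0  1  2  3  3  3  4  4  5  5  5  5  5  5
 P  0  1  2  3  3  3  4  4  5  5  5  5  5  5
 W  0  1  2  3  4  4  4  4  5  5  6  6  6  6
 P  0  1  2  3  4  4  5  5  5  5  6  6  6  6
 V  0  1  2  3  4  4  5  6  6  6  6  6  6  6
dp[11][13] = 6. One LCS (by backtracking along matches): VFWPSW.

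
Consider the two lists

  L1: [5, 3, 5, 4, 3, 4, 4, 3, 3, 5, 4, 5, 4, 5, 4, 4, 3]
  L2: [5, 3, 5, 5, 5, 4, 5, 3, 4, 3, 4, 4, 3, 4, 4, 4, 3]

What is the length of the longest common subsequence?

Pick 5 at L1[1]=L2[1], then 3 at L1[2]=L2[2], then 5 at L1[3]=L2[7], then 4 at L1[4]=L2[9], then 3 at L1[5]=L2[10], then 4 at L1[6]=L2[11], then 4 at L1[7]=L2[12], then 3 at L1[9]=L2[13], then 4 at L1[13]=L2[14], then 4 at L1[15]=L2[15], then 4 at L1[16]=L2[16], then 3 at L1[17]=L2[17]; all 12 values appear in both, in order. The LCS DP gives dp[17][17] = 12, so this is optimal.

12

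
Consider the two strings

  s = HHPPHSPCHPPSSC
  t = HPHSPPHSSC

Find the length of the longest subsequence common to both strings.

9

Taking H [2,1]; then P [4,2]; then H [5,3]; then S [6,4]; then P [7,6]; then H [9,7]; then S [12,8]; then S [13,9]; then C [14,10] gives a common subsequence of length 9. Since dp[14][10] = 9, nothing longer is possible.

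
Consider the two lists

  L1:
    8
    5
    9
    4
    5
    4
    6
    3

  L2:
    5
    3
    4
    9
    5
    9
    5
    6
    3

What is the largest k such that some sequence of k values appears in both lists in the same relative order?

5

Let dp[i][j] be the LCS length of the first i values of L1 and the first j values of L2. dp[i][j] = dp[i-1][j-1]+1 when the i-th and j-th values match, else max(dp[i-1][j], dp[i][j-1]).
    ·  5  3  4  9  5  9  5  6  3
 ·  0  0  0  0  0  0  0  0  0  0
 8  0  0  0  0  0  0  0  0  0  0
 5  0  1  1  1  1  1  1  1  1  1
 9  0  1  1  1  2  2  2  2  2  2
 4  0  1  1  2  2  2  2  2  2  2
 5  0  1  1  2  2  3  3  3  3  3
 4  0  1  1  2  2  3  3  3  3  3
 6  0  1  1  2  2  3  3  3  4  4
 3  0  1  2  2  2  3  3  3  4  5
dp[8][9] = 5. One LCS (by backtracking along matches): 5, 9, 5, 6, 3.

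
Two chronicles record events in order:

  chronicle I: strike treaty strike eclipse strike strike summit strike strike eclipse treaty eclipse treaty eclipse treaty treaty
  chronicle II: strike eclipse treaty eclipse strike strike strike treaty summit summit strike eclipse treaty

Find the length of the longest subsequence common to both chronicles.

Pick strike (chronicle I #1, chronicle II #1); then treaty (chronicle I #2, chronicle II #3); then strike (chronicle I #3, chronicle II #5); then strike (chronicle I #5, chronicle II #6); then strike (chronicle I #6, chronicle II #7); then summit (chronicle I #7, chronicle II #10); then strike (chronicle I #9, chronicle II #11); then eclipse (chronicle I #14, chronicle II #12); then treaty (chronicle I #16, chronicle II #13); all 9 events appear in both, in order. dp[16][13] = 9 confirms this is the maximum.

9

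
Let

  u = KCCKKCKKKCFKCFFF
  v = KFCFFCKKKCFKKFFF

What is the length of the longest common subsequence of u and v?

12

One common subsequence of length 12: K (u #1, v #1), then C (u #2, v #3), then C (u #6, v #6), then K (u #7, v #7), then K (u #8, v #8), then K (u #9, v #9), then C (u #10, v #10), then F (u #11, v #11), then K (u #12, v #13), then F (u #14, v #14), then F (u #15, v #15), then F (u #16, v #16). Since dp[16][16] = 12, nothing longer is possible.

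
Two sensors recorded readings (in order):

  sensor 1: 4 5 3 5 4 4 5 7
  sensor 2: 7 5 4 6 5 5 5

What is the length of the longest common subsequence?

4

Let dp[i][j] be the LCS length of the first i values of sensor 1 and the first j values of sensor 2. dp[i][j] = dp[i-1][j-1]+1 when the i-th and j-th values match, else max(dp[i-1][j], dp[i][j-1]).
    ·  7  5  4  6  5  5  5
 ·  0  0  0  0  0  0  0  0
 4  0  0  0  1  1  1  1  1
 5  0  0  1  1  1  2  2  2
 3  0  0  1  1  1  2  2  2
 5  0  0  1  1  1  2  3  3
 4  0  0  1  2  2  2  3  3
 4  0  0  1  2  2  2  3  3
 5  0  0  1  2  2  3  3  4
 7  0  1  1  2  2  3  3  4
dp[8][7] = 4. One LCS (by backtracking along matches): 4, 5, 5, 5.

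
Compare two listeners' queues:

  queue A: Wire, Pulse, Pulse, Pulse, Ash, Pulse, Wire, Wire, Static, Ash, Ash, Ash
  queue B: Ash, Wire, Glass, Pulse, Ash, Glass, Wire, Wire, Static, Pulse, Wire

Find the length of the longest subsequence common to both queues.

6

Match Wire at queue A[1]=queue B[2], then Pulse at queue A[4]=queue B[4], then Ash at queue A[5]=queue B[5], then Wire at queue A[7]=queue B[7], then Wire at queue A[8]=queue B[8], then Static at queue A[9]=queue B[9] — 6 songs in the same relative order in both, and the DP table's final entry dp[12][11] is also 6, so no common subsequence is longer.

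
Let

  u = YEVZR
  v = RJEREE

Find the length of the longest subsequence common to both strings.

Pick E at u[2]=v[3] → R at u[5]=v[4]; all 2 characters appear in both, in order, and the DP table's final entry dp[5][6] is also 2, so no common subsequence is longer.

2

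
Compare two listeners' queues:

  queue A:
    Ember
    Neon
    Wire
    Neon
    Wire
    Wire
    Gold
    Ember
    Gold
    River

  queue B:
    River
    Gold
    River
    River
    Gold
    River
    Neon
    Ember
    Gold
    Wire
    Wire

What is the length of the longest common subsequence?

3

Taking Ember [1,8] → Wire [5,10] → Wire [6,11] gives a common subsequence of length 3. Since dp[10][11] = 3, nothing longer is possible.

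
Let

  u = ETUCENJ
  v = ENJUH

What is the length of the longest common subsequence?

Match E at u[5]=v[1]; then N at u[6]=v[2]; then J at u[7]=v[3] — 3 characters in the same relative order in both. Since dp[7][5] = 3, nothing longer is possible.

3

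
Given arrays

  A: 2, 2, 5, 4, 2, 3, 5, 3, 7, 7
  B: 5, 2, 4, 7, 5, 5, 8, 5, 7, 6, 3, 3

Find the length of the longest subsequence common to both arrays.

Taking 2 (A #1, B #2), then 5 (A #3, B #8), then 3 (A #6, B #11), then 3 (A #8, B #12) gives a common subsequence of length 4. The LCS DP gives dp[10][12] = 4, so this is optimal.

4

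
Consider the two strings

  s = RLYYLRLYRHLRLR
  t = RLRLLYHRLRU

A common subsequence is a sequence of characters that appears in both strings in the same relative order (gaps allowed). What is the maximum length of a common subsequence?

Pick R [1,1], L [2,2], L [5,4], L [7,5], Y [8,6], H [10,7], R [12,8], L [13,9], R [14,10]; all 9 characters appear in both, in order. The LCS DP gives dp[14][11] = 9, so this is optimal.

9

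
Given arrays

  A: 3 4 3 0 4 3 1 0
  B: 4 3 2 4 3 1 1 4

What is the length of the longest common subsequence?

Let dp[i][j] be the LCS length of the first i values of A and the first j values of B. dp[i][j] = dp[i-1][j-1]+1 when the i-th and j-th values match, else max(dp[i-1][j], dp[i][j-1]).
    ·  4  3  2  4  3  1  1  4
 ·  0  0  0  0  0  0  0  0  0
 3  0  0  1  1  1  1  1  1  1
 4  0  1  1  1  2  2  2  2  2
 3  0  1  2  2  2  3  3  3  3
 0  0  1  2  2  2  3  3  3  3
 4  0  1  2  2  3  3  3  3  4
 3  0  1  2  2  3  4  4  4  4
 1  0  1  2  2  3  4  5  5  5
 0  0  1  2  2  3  4  5  5  5
dp[8][8] = 5. One LCS (by backtracking along matches): 4, 3, 4, 3, 1.

5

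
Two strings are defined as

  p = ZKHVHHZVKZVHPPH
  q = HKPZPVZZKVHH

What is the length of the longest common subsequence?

7

Match Z [1,4]; then V [4,6]; then Z [7,8]; then K [9,9]; then V [11,10]; then H [12,11]; then H [15,12] — 7 characters in the same relative order in both. Since dp[15][12] = 7, nothing longer is possible.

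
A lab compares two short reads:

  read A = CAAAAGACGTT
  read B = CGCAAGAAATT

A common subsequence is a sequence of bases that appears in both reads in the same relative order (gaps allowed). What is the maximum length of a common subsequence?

8

One common subsequence of length 8: C at read A[1]=read B[3]; then A at read A[2]=read B[4]; then A at read A[3]=read B[5]; then A at read A[4]=read B[7]; then A at read A[5]=read B[8]; then A at read A[7]=read B[9]; then T at read A[10]=read B[10]; then T at read A[11]=read B[11]. The LCS DP gives dp[11][11] = 8, so this is optimal.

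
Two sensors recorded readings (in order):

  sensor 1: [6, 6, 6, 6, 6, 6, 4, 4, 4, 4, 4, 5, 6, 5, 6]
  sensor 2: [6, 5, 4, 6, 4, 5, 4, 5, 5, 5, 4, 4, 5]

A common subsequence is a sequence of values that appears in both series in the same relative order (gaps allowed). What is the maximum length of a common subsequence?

Taking 6 (sensor 1 #1, sensor 2 #1), 6 (sensor 1 #6, sensor 2 #4), 4 (sensor 1 #7, sensor 2 #5), 4 (sensor 1 #8, sensor 2 #7), 4 (sensor 1 #10, sensor 2 #11), 4 (sensor 1 #11, sensor 2 #12), 5 (sensor 1 #14, sensor 2 #13) gives a common subsequence of length 7. dp[15][13] = 7 confirms this is the maximum.

7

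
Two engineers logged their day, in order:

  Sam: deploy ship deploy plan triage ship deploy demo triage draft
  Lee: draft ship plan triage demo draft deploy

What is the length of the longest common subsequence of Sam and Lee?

5

One common subsequence of length 5: ship (Sam #2, Lee #2), then plan (Sam #4, Lee #3), then triage (Sam #5, Lee #4), then demo (Sam #8, Lee #5), then draft (Sam #10, Lee #6). Since dp[10][7] = 5, nothing longer is possible.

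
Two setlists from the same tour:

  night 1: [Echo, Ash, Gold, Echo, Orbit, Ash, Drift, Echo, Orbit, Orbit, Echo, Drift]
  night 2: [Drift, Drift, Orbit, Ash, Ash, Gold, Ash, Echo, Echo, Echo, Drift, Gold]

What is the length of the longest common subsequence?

6

Taking Ash [2,5] → Gold [3,6] → Echo [4,8] → Echo [8,9] → Echo [11,10] → Drift [12,11] gives a common subsequence of length 6. Since dp[12][12] = 6, nothing longer is possible.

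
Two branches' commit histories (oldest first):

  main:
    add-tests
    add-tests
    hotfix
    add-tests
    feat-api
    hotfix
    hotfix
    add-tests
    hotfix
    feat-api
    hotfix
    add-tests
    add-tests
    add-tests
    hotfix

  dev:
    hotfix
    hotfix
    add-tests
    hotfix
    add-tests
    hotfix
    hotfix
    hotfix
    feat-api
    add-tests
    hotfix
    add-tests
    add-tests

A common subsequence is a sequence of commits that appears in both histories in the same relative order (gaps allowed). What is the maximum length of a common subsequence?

10

Pick add-tests [2,3] → hotfix [3,4] → add-tests [4,5] → hotfix [6,6] → hotfix [7,7] → hotfix [9,8] → feat-api [10,9] → hotfix [11,11] → add-tests [13,12] → add-tests [14,13]; all 10 commits appear in both, in order. Since dp[15][13] = 10, nothing longer is possible.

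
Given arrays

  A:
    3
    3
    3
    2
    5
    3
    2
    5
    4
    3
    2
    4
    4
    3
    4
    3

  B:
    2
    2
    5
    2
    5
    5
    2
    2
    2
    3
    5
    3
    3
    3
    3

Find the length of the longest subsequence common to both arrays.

Pick 2 [4,4], then 5 [5,6], then 3 [6,10], then 5 [8,11], then 3 [10,13], then 3 [14,14], then 3 [16,15]; all 7 values appear in both, in order, and the DP table's final entry dp[16][15] is also 7, so no common subsequence is longer.

7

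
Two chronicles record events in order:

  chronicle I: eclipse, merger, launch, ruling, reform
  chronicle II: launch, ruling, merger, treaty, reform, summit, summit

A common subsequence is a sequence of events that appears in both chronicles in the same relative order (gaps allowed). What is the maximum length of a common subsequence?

Taking launch at chronicle I[3]=chronicle II[1] → ruling at chronicle I[4]=chronicle II[2] → reform at chronicle I[5]=chronicle II[5] gives a common subsequence of length 3, and the DP table's final entry dp[5][7] is also 3, so no common subsequence is longer.

3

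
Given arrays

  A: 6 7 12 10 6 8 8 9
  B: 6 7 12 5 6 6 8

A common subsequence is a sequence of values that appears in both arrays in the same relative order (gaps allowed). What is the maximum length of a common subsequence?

5

One common subsequence of length 5: 6 (A #1, B #1), 7 (A #2, B #2), 12 (A #3, B #3), 6 (A #5, B #6), 8 (A #7, B #7), and the DP table's final entry dp[8][7] is also 5, so no common subsequence is longer.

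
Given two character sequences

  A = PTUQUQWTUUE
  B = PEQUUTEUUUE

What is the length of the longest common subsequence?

7

One common subsequence of length 7: P [1,1]; then U [3,4]; then U [5,5]; then T [8,6]; then U [9,9]; then U [10,10]; then E [11,11]. Since dp[11][11] = 7, nothing longer is possible.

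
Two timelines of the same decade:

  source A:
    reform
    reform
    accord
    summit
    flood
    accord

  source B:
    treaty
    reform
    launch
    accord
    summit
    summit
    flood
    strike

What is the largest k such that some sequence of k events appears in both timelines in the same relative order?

Taking reform [1,2], then accord [3,4], then summit [4,6], then flood [5,7] gives a common subsequence of length 4. The LCS DP gives dp[6][8] = 4, so this is optimal.

4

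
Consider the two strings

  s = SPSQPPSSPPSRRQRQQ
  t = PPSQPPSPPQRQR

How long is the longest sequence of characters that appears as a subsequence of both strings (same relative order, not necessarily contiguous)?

11

Taking P (s #2, t #2), S (s #3, t #3), Q (s #4, t #4), P (s #5, t #5), P (s #6, t #6), S (s #8, t #7), P (s #9, t #8), P (s #10, t #9), R (s #13, t #11), Q (s #14, t #12), R (s #15, t #13) gives a common subsequence of length 11, and the DP table's final entry dp[17][13] is also 11, so no common subsequence is longer.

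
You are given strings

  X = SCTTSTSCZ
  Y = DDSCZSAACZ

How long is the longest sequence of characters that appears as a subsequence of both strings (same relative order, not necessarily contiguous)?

One common subsequence of length 5: S [1,3]; then C [2,4]; then S [5,6]; then C [8,9]; then Z [9,10]. Since dp[9][10] = 5, nothing longer is possible.

5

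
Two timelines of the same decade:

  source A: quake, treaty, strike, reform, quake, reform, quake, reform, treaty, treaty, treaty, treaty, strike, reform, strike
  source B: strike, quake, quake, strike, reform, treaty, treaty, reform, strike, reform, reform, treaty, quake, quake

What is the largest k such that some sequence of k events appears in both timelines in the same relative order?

8

Match strike [3,1]; then quake [5,2]; then quake [7,3]; then reform [8,5]; then treaty [9,6]; then treaty [10,7]; then strike [13,9]; then reform [14,11] — 8 events in the same relative order in both. Since dp[15][14] = 8, nothing longer is possible.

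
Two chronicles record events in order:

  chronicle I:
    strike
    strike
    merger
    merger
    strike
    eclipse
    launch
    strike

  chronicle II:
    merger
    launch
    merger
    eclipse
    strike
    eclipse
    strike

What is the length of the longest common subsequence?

5

Match merger (chronicle I #3, chronicle II #1), merger (chronicle I #4, chronicle II #3), strike (chronicle I #5, chronicle II #5), eclipse (chronicle I #6, chronicle II #6), strike (chronicle I #8, chronicle II #7) — 5 events in the same relative order in both. Since dp[8][7] = 5, nothing longer is possible.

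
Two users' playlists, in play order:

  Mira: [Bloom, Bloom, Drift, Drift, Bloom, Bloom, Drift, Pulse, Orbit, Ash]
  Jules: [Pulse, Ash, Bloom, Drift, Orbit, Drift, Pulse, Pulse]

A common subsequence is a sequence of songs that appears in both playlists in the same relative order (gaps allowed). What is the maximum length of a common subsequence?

4

One common subsequence of length 4: Bloom (Mira #2, Jules #3); then Drift (Mira #3, Jules #4); then Drift (Mira #4, Jules #6); then Pulse (Mira #8, Jules #8). dp[10][8] = 4 confirms this is the maximum.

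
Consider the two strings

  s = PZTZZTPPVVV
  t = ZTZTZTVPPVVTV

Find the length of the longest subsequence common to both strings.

Let dp[i][j] be the LCS length of the first i characters of s and the first j characters of t. dp[i][j] = dp[i-1][j-1]+1 when the i-th and j-th characters match, else max(dp[i-1][j], dp[i][j-1]).
    ·  Z  T  Z  T  Z  T  V  P  P  V  V  T  V
 ·  0  0  0  0  0  0  0  0  0  0  0  0  0  0
 P  0  0  0  0  0  0  0  0  1  1  1  1  1  1
 Z  0  1  1  1  1  1  1  1  1  1  1  1  1  1
 T  0  1  2  2  2  2  2  2  2  2  2  2  2  2
 Z  0  1  2  3  3  3  3  3  3  3  3  3  3  3
 Z  0  1  2  3  3  4  4  4  4  4  4  4  4  4
 T  0  1  2  3  4  4  5  5  5  5  5  5  5  5
 P  0  1  2  3  4  4  5  5  6  6  6  6  6  6
 P  0  1  2  3  4  4  5  5  6  7  7  7  7  7
 V  0  1  2  3  4  4  5  6  6  7  8  8  8  8
 V  0  1  2  3  4  4  5  6  6  7  8  9  9  9
 V  0  1  2  3  4  4  5  6  6  7  8  9  9 10
dp[11][13] = 10. One LCS (by backtracking along matches): ZTZZTPPVVV.

10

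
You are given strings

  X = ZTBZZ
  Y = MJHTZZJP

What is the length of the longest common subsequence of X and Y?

3

Let dp[i][j] be the LCS length of the first i characters of X and the first j characters of Y. dp[i][j] = dp[i-1][j-1]+1 when the i-th and j-th characters match, else max(dp[i-1][j], dp[i][j-1]).
    ·  M  J  H  T  Z  Z  J  P
 ·  0  0  0  0  0  0  0  0  0
 Z  0  0  0  0  0  1  1  1  1
 T  0  0  0  0  1  1  1  1  1
 B  0  0  0  0  1  1  1  1  1
 Z  0  0  0  0  1  2  2  2  2
 Z  0  0  0  0  1  2  3  3  3
dp[5][8] = 3. One LCS (by backtracking along matches): TZZ.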